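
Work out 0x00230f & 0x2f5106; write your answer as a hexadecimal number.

0x000106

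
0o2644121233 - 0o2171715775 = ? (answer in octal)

0o452203236

Subtract column by column in base 8:
  3-5 → 6 (borrow)
  3-7-1 → 3 (borrow)
  2-7-1 → 2 (borrow)
  1-5-1 → 3 (borrow)
  2-1-1 → 0
  1-7 → 2 (borrow)
  4-1-1 → 2
  4-7 → 5 (borrow)
  6-1-1 → 4
  2-2 → 0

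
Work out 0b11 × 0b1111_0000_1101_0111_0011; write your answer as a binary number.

0b1011010010100001011001

Multiply each base-2 digit by 3, carrying:
  1×3 = 3 → write 1 carry 1
  1×3+1 = 4 → write 0 carry 2
  0×3+2 = 2 → write 0 carry 1
  0×3+1 = 1 → write 1
  1×3 = 3 → write 1 carry 1
  1×3+1 = 4 → write 0 carry 2
  1×3+2 = 5 → write 1 carry 2
  0×3+2 = 2 → write 0 carry 1
  1×3+1 = 4 → write 0 carry 2
  0×3+2 = 2 → write 0 carry 1
  1×3+1 = 4 → write 0 carry 2
  1×3+2 = 5 → write 1 carry 2
  0×3+2 = 2 → write 0 carry 1
  0×3+1 = 1 → write 1
  0×3 = 0 → write 0
  0×3 = 0 → write 0
  1×3 = 3 → write 1 carry 1
  1×3+1 = 4 → write 0 carry 2
  1×3+2 = 5 → write 1 carry 2
  1×3+2 = 5 → write 1 carry 2
  remaining carry: 10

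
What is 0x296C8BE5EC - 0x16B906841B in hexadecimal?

0x12B38561D1

Subtract column by column in base 16:
  C-B → 1
  E-1 → D
  5-4 → 1
  E-8 → 6
  B-6 → 5
  8-0 → 8
  C-9 → 3
  6-B → B (borrow)
  9-6-1 → 2
  2-1 → 1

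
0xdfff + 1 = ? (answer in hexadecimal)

0xe000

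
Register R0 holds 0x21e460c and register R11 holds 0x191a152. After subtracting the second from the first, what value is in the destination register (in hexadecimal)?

0x8ca4ba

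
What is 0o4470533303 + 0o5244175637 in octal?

0o11734731142

Add column by column in base 8, right to left:
  3+7 = 2 carry 1
  0+3+1 = 4
  3+6 = 1 carry 1
  3+5+1 = 1 carry 1
  3+7+1 = 3 carry 1
  5+1+1 = 7
  0+4 = 4
  7+4 = 3 carry 1
  4+2+1 = 7
  4+5 = 1 carry 1
  final carry 1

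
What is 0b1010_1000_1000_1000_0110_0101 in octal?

Group the bits in threes: 101 010 001 000 100 001 100 101 → 52104145.

0o52104145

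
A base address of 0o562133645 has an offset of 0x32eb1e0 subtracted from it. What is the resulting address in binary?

0o562133645 = 0b101110010001011011110100101 in binary.
0x32eb1e0 = 0b11001011101011000111100000 in binary.
Subtract column by column in base 2:
  1-0 → 1
  0-0 → 0
  1-0 → 1
  0-0 → 0
  0-0 → 0
  1-1 → 0
  0-1 → 1 (borrow)
  1-1-1 → 1 (borrow)
  1-1-1 → 1 (borrow)
  1-0-1 → 0
  1-0 → 1
  0-0 → 0
  1-1 → 0
  1-1 → 0
  0-0 → 0
  1-1 → 0
  0-0 → 0
  0-1 → 1 (borrow)
  0-1-1 → 0 (borrow)
  1-1-1 → 1 (borrow)
  0-0-1 → 1 (borrow)
  0-1-1 → 0 (borrow)
  1-0-1 → 0
  1-0 → 1
  1-1 → 0
  0-1 → 1 (borrow)
  1-0-1 → 0

0b10100110100000010111000101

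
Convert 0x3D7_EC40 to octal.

0o365766100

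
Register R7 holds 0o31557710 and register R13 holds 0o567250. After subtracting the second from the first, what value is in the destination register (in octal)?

0o30770440

Subtract column by column in base 8:
  0-0 → 0
  1-5 → 4 (borrow)
  7-2-1 → 4
  7-7 → 0
  5-6 → 7 (borrow)
  5-5-1 → 7 (borrow)
  1-0-1 → 0
  3-0 → 3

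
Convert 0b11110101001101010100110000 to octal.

0o365152460

Group the bits in threes: 011 110 101 001 101 010 100 110 000 → 365152460.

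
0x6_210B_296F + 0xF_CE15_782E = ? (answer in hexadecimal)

0x15EF20A19D

Add column by column in base 16, right to left:
  F+E = D carry 1
  6+2+1 = 9
  9+8 = 1 carry 1
  2+7+1 = A
  B+5 = 0 carry 1
  0+1+1 = 2
  1+E = F
  2+C = E
  6+F = 5 carry 1
  final carry 1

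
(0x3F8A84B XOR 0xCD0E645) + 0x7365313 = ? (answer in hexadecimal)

0x165EA121

First 0x3F8A84B XOR 0xCD0E645 = 0xF284E0E.
Add column by column in base 16, right to left:
  E+3 = 1 carry 1
  0+1+1 = 2
  E+3 = 1 carry 1
  4+5+1 = A
  8+6 = E
  2+3 = 5
  F+7 = 6 carry 1
  final carry 1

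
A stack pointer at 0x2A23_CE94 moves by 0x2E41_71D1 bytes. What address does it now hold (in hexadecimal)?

0x58654065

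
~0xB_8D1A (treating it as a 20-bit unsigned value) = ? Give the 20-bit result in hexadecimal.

Each hex digit d becomes F−d:
  B→4, 8→7, D→2, 1→E, A→5

0x472E5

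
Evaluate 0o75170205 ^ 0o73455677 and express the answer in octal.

XOR each oct digit independently (no carries):
  7^7=0, 5^3=6, 1^4=5, 7^5=2, 0^5=5, 2^6=4, 0^7=7, 5^7=2

0o06525472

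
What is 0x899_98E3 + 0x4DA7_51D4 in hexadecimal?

0x5640EAB7

Add column by column in base 16, right to left:
  3+4 = 7
  E+D = B carry 1
  8+1+1 = A
  9+5 = E
  9+7 = 0 carry 1
  9+A+1 = 4 carry 1
  8+D+1 = 6 carry 1
  0+4+1 = 5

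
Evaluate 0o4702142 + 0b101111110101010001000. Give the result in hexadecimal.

0x2b6eea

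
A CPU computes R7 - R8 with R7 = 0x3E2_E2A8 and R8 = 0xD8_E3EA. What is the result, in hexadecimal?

Subtract column by column in base 16:
  8-A → E (borrow)
  A-E-1 → B (borrow)
  2-3-1 → E (borrow)
  E-E-1 → F (borrow)
  2-8-1 → 9 (borrow)
  E-D-1 → 0
  3-0 → 3

0x309FEBE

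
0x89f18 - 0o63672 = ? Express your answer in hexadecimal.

0o63672 = 0x67ba in hexadecimal.
Subtract column by column in base 16:
  8-a → e (borrow)
  1-b-1 → 5 (borrow)
  f-7-1 → 7
  9-6 → 3
  8-0 → 8

0x8375e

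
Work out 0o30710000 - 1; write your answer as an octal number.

The trailing 4 digits are 0, so subtracting 1 borrows through: they become 7 and the next digit up decrements.

0o30707777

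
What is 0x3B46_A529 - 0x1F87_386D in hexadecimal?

Subtract column by column in base 16:
  9-D → C (borrow)
  2-6-1 → B (borrow)
  5-8-1 → C (borrow)
  A-3-1 → 6
  6-7 → F (borrow)
  4-8-1 → B (borrow)
  B-F-1 → B (borrow)
  3-1-1 → 1

0x1BBF6CBC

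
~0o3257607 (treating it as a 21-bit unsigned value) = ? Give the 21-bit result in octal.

0o4520170

Each oct digit d becomes 7−d:
  3→4, 2→5, 5→2, 7→0, 6→1, 0→7, 7→0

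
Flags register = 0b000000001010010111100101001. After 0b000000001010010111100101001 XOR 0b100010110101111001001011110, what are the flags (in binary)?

0b100010111111101110101110111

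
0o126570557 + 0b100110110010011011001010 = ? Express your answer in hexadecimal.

0o126570557 = 0x15AF16F in hexadecimal.
0b100110110010011011001010 = 0x9B26CA in hexadecimal.
Add column by column in base 16, right to left:
  F+A = 9 carry 1
  6+C+1 = 3 carry 1
  1+6+1 = 8
  F+2 = 1 carry 1
  A+B+1 = 6 carry 1
  5+9+1 = F
  1+0 = 1

0x1F61839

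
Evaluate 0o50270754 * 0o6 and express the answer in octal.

0o362125610

Multiply each base-8 digit by 6, carrying:
  4×6 = 24 → write 0 carry 3
  5×6+3 = 33 → write 1 carry 4
  7×6+4 = 46 → write 6 carry 5
  0×6+5 = 5 → write 5
  7×6 = 42 → write 2 carry 5
  2×6+5 = 17 → write 1 carry 2
  0×6+2 = 2 → write 2
  5×6 = 30 → write 6 carry 3
  remaining carry: 3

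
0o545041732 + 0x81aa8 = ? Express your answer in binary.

0b101100111000101111010000010

0o545041732 = 0b101100101000100001111011010 in binary.
0x81aa8 = 0b10000001101010101000 in binary.
Add column by column in base 2, right to left:
  0+0 = 0
  1+0 = 1
  0+0 = 0
  1+1 = 0 carry 1
  1+0+1 = 0 carry 1
  0+1+1 = 0 carry 1
  1+0+1 = 0 carry 1
  1+1+1 = 1 carry 1
  1+0+1 = 0 carry 1
  1+1+1 = 1 carry 1
  0+0+1 = 1
  0+1 = 1
  0+1 = 1
  0+0 = 0
  1+0 = 1
  0+0 = 0
  0+0 = 0
  0+0 = 0
  1+0 = 1
  0+1 = 1
  1+0 = 1
  0+0 = 0
  0+0 = 0
  1+0 = 1
  1+0 = 1
  0+0 = 0
  1+0 = 1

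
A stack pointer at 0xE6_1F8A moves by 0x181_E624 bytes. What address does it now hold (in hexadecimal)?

Add column by column in base 16, right to left:
  A+4 = E
  8+2 = A
  F+6 = 5 carry 1
  1+E+1 = 0 carry 1
  6+1+1 = 8
  E+8 = 6 carry 1
  0+1+1 = 2

0x26805AE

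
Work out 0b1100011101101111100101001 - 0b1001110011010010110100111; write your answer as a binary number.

Subtract column by column in base 2:
  1-1 → 0
  0-1 → 1 (borrow)
  0-1-1 → 0 (borrow)
  1-0-1 → 0
  0-0 → 0
  1-1 → 0
  0-0 → 0
  0-1 → 1 (borrow)
  1-1-1 → 1 (borrow)
  1-0-1 → 0
  1-1 → 0
  1-0 → 1
  1-0 → 1
  0-1 → 1 (borrow)
  1-0-1 → 0
  1-1 → 0
  0-1 → 1 (borrow)
  1-0-1 → 0
  1-0 → 1
  1-1 → 0
  0-1 → 1 (borrow)
  0-1-1 → 0 (borrow)
  0-0-1 → 1 (borrow)
  1-0-1 → 0
  1-1 → 0

0b10101010011100110000010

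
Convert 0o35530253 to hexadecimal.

Each octal digit is 3 bits: 3=011 5=101 5=101 3=011 0=000 2=010 5=101 3=011.
Group the bits into nibbles: 0111 0110 1011 0000 1010 1011 → 76B0AB.

0x76B0AB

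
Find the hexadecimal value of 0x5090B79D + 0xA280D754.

0xF3118EF1

Add column by column in base 16, right to left:
  D+4 = 1 carry 1
  9+5+1 = F
  7+7 = E
  B+D = 8 carry 1
  0+0+1 = 1
  9+8 = 1 carry 1
  0+2+1 = 3
  5+A = F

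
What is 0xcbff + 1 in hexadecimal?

0xcc00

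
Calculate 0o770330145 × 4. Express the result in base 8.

Multiply each base-8 digit by 4, carrying:
  5×4 = 20 → write 4 carry 2
  4×4+2 = 18 → write 2 carry 2
  1×4+2 = 6 → write 6
  0×4 = 0 → write 0
  3×4 = 12 → write 4 carry 1
  3×4+1 = 13 → write 5 carry 1
  0×4+1 = 1 → write 1
  7×4 = 28 → write 4 carry 3
  7×4+3 = 31 → write 7 carry 3
  remaining carry: 3

0o3741540624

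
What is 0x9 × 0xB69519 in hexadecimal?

0x66B3DE1

Multiply each base-16 digit by 9, carrying:
  9×9 = 81 → write 1 carry 5
  1×9+5 = 14 → write E
  5×9 = 45 → write D carry 2
  9×9+2 = 83 → write 3 carry 5
  6×9+5 = 59 → write B carry 3
  B×9+3 = 102 → write 6 carry 6
  remaining carry: 6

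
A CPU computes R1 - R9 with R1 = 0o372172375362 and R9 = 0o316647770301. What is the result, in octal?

Subtract column by column in base 8:
  2-1 → 1
  6-0 → 6
  3-3 → 0
  5-0 → 5
  7-7 → 0
  3-7 → 4 (borrow)
  2-7-1 → 2 (borrow)
  7-4-1 → 2
  1-6 → 3 (borrow)
  2-6-1 → 3 (borrow)
  7-1-1 → 5
  3-3 → 0

0o53322405061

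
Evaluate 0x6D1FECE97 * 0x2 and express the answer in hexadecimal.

0xDA3FD9D2E

Multiply each base-16 digit by 2, carrying:
  7×2 = 14 → write E
  9×2 = 18 → write 2 carry 1
  E×2+1 = 29 → write D carry 1
  C×2+1 = 25 → write 9 carry 1
  E×2+1 = 29 → write D carry 1
  F×2+1 = 31 → write F carry 1
  1×2+1 = 3 → write 3
  D×2 = 26 → write A carry 1
  6×2+1 = 13 → write D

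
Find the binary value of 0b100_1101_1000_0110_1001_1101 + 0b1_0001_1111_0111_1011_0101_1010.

0b1011011010000000111110111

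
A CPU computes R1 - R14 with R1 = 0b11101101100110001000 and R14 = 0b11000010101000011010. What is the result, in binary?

0b101010111101101110

Subtract column by column in base 2:
  0-0 → 0
  0-1 → 1 (borrow)
  0-0-1 → 1 (borrow)
  1-1-1 → 1 (borrow)
  0-1-1 → 0 (borrow)
  0-0-1 → 1 (borrow)
  0-0-1 → 1 (borrow)
  1-0-1 → 0
  1-0 → 1
  0-1 → 1 (borrow)
  0-0-1 → 1 (borrow)
  1-1-1 → 1 (borrow)
  1-0-1 → 0
  0-1 → 1 (borrow)
  1-0-1 → 0
  1-0 → 1
  0-0 → 0
  1-0 → 1
  1-1 → 0
  1-1 → 0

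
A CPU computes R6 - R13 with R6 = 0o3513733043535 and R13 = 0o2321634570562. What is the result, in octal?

Subtract column by column in base 8:
  5-2 → 3
  3-6 → 5 (borrow)
  5-5-1 → 7 (borrow)
  3-0-1 → 2
  4-7 → 5 (borrow)
  0-5-1 → 2 (borrow)
  3-4-1 → 6 (borrow)
  3-3-1 → 7 (borrow)
  7-6-1 → 0
  3-1 → 2
  1-2 → 7 (borrow)
  5-3-1 → 1
  3-2 → 1

0o1172076252753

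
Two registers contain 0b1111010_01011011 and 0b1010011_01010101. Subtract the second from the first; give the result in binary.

Subtract column by column in base 2:
  1-1 → 0
  1-0 → 1
  0-1 → 1 (borrow)
  1-0-1 → 0
  1-1 → 0
  0-0 → 0
  1-1 → 0
  0-0 → 0
  0-1 → 1 (borrow)
  1-1-1 → 1 (borrow)
  0-0-1 → 1 (borrow)
  1-0-1 → 0
  1-1 → 0
  1-0 → 1
  1-1 → 0

0b10011100000110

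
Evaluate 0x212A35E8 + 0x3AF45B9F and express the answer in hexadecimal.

Add column by column in base 16, right to left:
  8+F = 7 carry 1
  E+9+1 = 8 carry 1
  5+B+1 = 1 carry 1
  3+5+1 = 9
  A+4 = E
  2+F = 1 carry 1
  1+A+1 = C
  2+3 = 5

0x5C1E9187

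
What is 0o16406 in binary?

0b1110100000110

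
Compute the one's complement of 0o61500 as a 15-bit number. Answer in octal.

Each oct digit d becomes 7−d:
  6→1, 1→6, 5→2, 0→7, 0→7

0o16277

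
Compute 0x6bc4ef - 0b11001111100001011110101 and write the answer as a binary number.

0x6bc4ef = 0b11010111100010011101111 in binary.
Subtract column by column in base 2:
  1-1 → 0
  1-0 → 1
  1-1 → 0
  1-0 → 1
  0-1 → 1 (borrow)
  1-1-1 → 1 (borrow)
  1-1-1 → 1 (borrow)
  1-1-1 → 1 (borrow)
  0-0-1 → 1 (borrow)
  0-1-1 → 0 (borrow)
  1-0-1 → 0
  0-0 → 0
  0-0 → 0
  0-0 → 0
  1-1 → 0
  1-1 → 0
  1-1 → 0
  1-1 → 0
  0-1 → 1 (borrow)
  1-0-1 → 0
  0-0 → 0
  1-1 → 0
  1-1 → 0

0b1000000000111111010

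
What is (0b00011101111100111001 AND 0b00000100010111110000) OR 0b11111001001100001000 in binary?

0b00011101111100111001 AND 0b00000100010111110000 = 0b00000100010100110000.
Then OR with 0b11111001001100001000.

0b11111101011100111000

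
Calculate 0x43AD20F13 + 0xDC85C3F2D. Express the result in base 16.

Add column by column in base 16, right to left:
  3+D = 0 carry 1
  1+2+1 = 4
  F+F = E carry 1
  0+3+1 = 4
  2+C = E
  D+5 = 2 carry 1
  A+8+1 = 3 carry 1
  3+C+1 = 0 carry 1
  4+D+1 = 2 carry 1
  final carry 1

0x12032E4E40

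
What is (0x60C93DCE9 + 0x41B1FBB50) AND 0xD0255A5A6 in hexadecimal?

0x802118020

Add column by column in base 16, right to left:
  9+0 = 9
  E+5 = 3 carry 1
  C+B+1 = 8 carry 1
  D+B+1 = 9 carry 1
  3+F+1 = 3 carry 1
  9+1+1 = B
  C+B = 7 carry 1
  0+1+1 = 2
  6+4 = A
Sum = 0xA27B39839; now AND with 0xD0255A5A6:
  A&D=8, 2&0=0, 7&2=2, B&5=1, 3&5=1, 9&A=8, 8&5=0, 3&A=2, 9&6=0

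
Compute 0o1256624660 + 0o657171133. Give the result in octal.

Add column by column in base 8, right to left:
  0+3 = 3
  6+3 = 1 carry 1
  6+1+1 = 0 carry 1
  4+1+1 = 6
  2+7 = 1 carry 1
  6+1+1 = 0 carry 1
  6+7+1 = 6 carry 1
  5+5+1 = 3 carry 1
  2+6+1 = 1 carry 1
  1+0+1 = 2

0o2136016013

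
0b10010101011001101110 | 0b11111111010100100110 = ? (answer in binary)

0b11111111011101101110

OR bit by bit (1 where either bit is 1):
  10010101011001101110
| 11111111010100100110
= 11111111011101101110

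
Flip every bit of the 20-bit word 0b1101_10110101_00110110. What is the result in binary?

Invert each bit: 11011011010100110110 → 00100100101011001001.

0b00100100101011001001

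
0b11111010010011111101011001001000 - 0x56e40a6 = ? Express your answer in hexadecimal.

0xf4e195a2

0b11111010010011111101011001001000 = 0xfa4fd648 in hexadecimal.
Subtract column by column in base 16:
  8-6 → 2
  4-a → a (borrow)
  6-0-1 → 5
  d-4 → 9
  f-e → 1
  4-6 → e (borrow)
  a-5-1 → 4
  f-0 → f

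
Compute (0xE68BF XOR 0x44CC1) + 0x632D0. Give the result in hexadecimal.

First 0xE68BF XOR 0x44CC1 = 0xA247E.
Add column by column in base 16, right to left:
  E+0 = E
  7+D = 4 carry 1
  4+2+1 = 7
  2+3 = 5
  A+6 = 0 carry 1
  final carry 1

0x10574E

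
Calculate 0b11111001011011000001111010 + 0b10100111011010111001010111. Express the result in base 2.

0b110100000110101111011010001

Add column by column in base 2, right to left:
  0+1 = 1
  1+1 = 0 carry 1
  0+1+1 = 0 carry 1
  1+0+1 = 0 carry 1
  1+1+1 = 1 carry 1
  1+0+1 = 0 carry 1
  1+1+1 = 1 carry 1
  0+0+1 = 1
  0+0 = 0
  0+1 = 1
  0+1 = 1
  0+1 = 1
  1+0 = 1
  1+1 = 0 carry 1
  0+0+1 = 1
  1+1 = 0 carry 1
  1+1+1 = 1 carry 1
  0+0+1 = 1
  1+1 = 0 carry 1
  0+1+1 = 0 carry 1
  0+1+1 = 0 carry 1
  1+0+1 = 0 carry 1
  1+0+1 = 0 carry 1
  1+1+1 = 1 carry 1
  1+0+1 = 0 carry 1
  1+1+1 = 1 carry 1
  final carry 1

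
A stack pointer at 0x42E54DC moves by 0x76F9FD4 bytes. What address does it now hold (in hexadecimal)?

Add column by column in base 16, right to left:
  C+4 = 0 carry 1
  D+D+1 = B carry 1
  4+F+1 = 4 carry 1
  5+9+1 = F
  E+F = D carry 1
  2+6+1 = 9
  4+7 = B

0xB9DF4B0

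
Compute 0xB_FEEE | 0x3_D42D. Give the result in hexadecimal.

0xBFEEF

OR each hex digit independently (no carries):
  B|3=B, F|D=F, E|4=E, E|2=E, E|D=F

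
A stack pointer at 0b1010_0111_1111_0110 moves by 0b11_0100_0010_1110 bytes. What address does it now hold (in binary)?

Add column by column in base 2, right to left:
  0+0 = 0
  1+1 = 0 carry 1
  1+1+1 = 1 carry 1
  0+1+1 = 0 carry 1
  1+0+1 = 0 carry 1
  1+1+1 = 1 carry 1
  1+0+1 = 0 carry 1
  1+0+1 = 0 carry 1
  1+0+1 = 0 carry 1
  1+0+1 = 0 carry 1
  1+1+1 = 1 carry 1
  0+0+1 = 1
  0+1 = 1
  1+1 = 0 carry 1
  0+0+1 = 1
  1+0 = 1

0b1101110000100100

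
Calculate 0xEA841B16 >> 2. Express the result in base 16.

0x3AA106C5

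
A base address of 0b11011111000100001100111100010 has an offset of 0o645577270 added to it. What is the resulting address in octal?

0b11011111000100001100111100010 = 0o3370414742 in octal.
Add column by column in base 8, right to left:
  2+0 = 2
  4+7 = 3 carry 1
  7+2+1 = 2 carry 1
  4+7+1 = 4 carry 1
  1+7+1 = 1 carry 1
  4+5+1 = 2 carry 1
  0+5+1 = 6
  7+4 = 3 carry 1
  3+6+1 = 2 carry 1
  3+0+1 = 4

0o4236214232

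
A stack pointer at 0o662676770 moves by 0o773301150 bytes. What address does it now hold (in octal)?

Add column by column in base 8, right to left:
  0+0 = 0
  7+5 = 4 carry 1
  7+1+1 = 1 carry 1
  6+1+1 = 0 carry 1
  7+0+1 = 0 carry 1
  6+3+1 = 2 carry 1
  2+3+1 = 6
  6+7 = 5 carry 1
  6+7+1 = 6 carry 1
  final carry 1

0o1656200140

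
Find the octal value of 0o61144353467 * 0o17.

Multiply each base-8 digit by 15, carrying:
  7×15 = 105 → write 1 carry 13
  6×15+13 = 103 → write 7 carry 12
  4×15+12 = 72 → write 0 carry 9
  3×15+9 = 54 → write 6 carry 6
  5×15+6 = 81 → write 1 carry 10
  3×15+10 = 55 → write 7 carry 6
  4×15+6 = 66 → write 2 carry 8
  4×15+8 = 68 → write 4 carry 8
  1×15+8 = 23 → write 7 carry 2
  1×15+2 = 17 → write 1 carry 2
  6×15+2 = 92 → write 4 carry 11
  remaining carry: 13

0o1341742716071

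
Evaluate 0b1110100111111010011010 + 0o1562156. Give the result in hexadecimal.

0b1110100111111010011010 = 0x3A7E9A in hexadecimal.
0o1562156 = 0x6E46E in hexadecimal.
Add column by column in base 16, right to left:
  A+E = 8 carry 1
  9+6+1 = 0 carry 1
  E+4+1 = 3 carry 1
  7+E+1 = 6 carry 1
  A+6+1 = 1 carry 1
  3+0+1 = 4

0x416308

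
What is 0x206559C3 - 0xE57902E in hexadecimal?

0x120DC995

Subtract column by column in base 16:
  3-E → 5 (borrow)
  C-2-1 → 9
  9-0 → 9
  5-9 → C (borrow)
  5-7-1 → D (borrow)
  6-5-1 → 0
  0-E → 2 (borrow)
  2-0-1 → 1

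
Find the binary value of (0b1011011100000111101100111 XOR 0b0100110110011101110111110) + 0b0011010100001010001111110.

0b10010111110100100101010111

First 0b1011011100000111101100111 XOR 0b0100110110011101110111110 = 0b1111101010011010011011001.
Add column by column in base 2, right to left:
  1+0 = 1
  0+1 = 1
  0+1 = 1
  1+1 = 0 carry 1
  1+1+1 = 1 carry 1
  0+1+1 = 0 carry 1
  1+1+1 = 1 carry 1
  1+0+1 = 0 carry 1
  0+0+1 = 1
  0+0 = 0
  1+1 = 0 carry 1
  0+0+1 = 1
  1+1 = 0 carry 1
  1+0+1 = 0 carry 1
  0+0+1 = 1
  0+0 = 0
  1+0 = 1
  0+1 = 1
  1+0 = 1
  0+1 = 1
  1+0 = 1
  1+1 = 0 carry 1
  1+1+1 = 1 carry 1
  1+0+1 = 0 carry 1
  1+0+1 = 0 carry 1
  final carry 1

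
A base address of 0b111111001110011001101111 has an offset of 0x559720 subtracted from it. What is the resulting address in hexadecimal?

0xA74F4F

0b111111001110011001101111 = 0xFCE66F in hexadecimal.
Subtract column by column in base 16:
  F-0 → F
  6-2 → 4
  6-7 → F (borrow)
  E-9-1 → 4
  C-5 → 7
  F-5 → A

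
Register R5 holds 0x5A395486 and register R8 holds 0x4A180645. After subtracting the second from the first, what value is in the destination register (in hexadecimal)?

0x10214E41

Subtract column by column in base 16:
  6-5 → 1
  8-4 → 4
  4-6 → E (borrow)
  5-0-1 → 4
  9-8 → 1
  3-1 → 2
  A-A → 0
  5-4 → 1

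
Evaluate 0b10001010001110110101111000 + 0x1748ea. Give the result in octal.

0b10001010001110110101111000 = 0o212166570 in octal.
0x1748ea = 0o5644352 in octal.
Add column by column in base 8, right to left:
  0+2 = 2
  7+5 = 4 carry 1
  5+3+1 = 1 carry 1
  6+4+1 = 3 carry 1
  6+4+1 = 3 carry 1
  1+6+1 = 0 carry 1
  2+5+1 = 0 carry 1
  1+0+1 = 2
  2+0 = 2

0o220033142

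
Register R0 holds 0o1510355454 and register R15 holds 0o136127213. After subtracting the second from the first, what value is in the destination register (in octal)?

Subtract column by column in base 8:
  4-3 → 1
  5-1 → 4
  4-2 → 2
  5-7 → 6 (borrow)
  5-2-1 → 2
  3-1 → 2
  0-6 → 2 (borrow)
  1-3-1 → 5 (borrow)
  5-1-1 → 3
  1-0 → 1

0o1352226241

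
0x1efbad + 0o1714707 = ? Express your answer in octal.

0x1efbad = 0o7575655 in octal.
Add column by column in base 8, right to left:
  5+7 = 4 carry 1
  5+0+1 = 6
  6+7 = 5 carry 1
  5+4+1 = 2 carry 1
  7+1+1 = 1 carry 1
  5+7+1 = 5 carry 1
  7+1+1 = 1 carry 1
  final carry 1

0o11512564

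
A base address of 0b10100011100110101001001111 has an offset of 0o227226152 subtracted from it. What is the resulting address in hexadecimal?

0b10100011100110101001001111 = 0x28e6a4f in hexadecimal.
0o227226152 = 0x25d2c6a in hexadecimal.
Subtract column by column in base 16:
  f-a → 5
  4-6 → e (borrow)
  a-c-1 → d (borrow)
  6-2-1 → 3
  e-d → 1
  8-5 → 3
  2-2 → 0

0x313de5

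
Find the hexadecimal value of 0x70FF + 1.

The trailing 2 digits are F (max in base 16), so adding 1 cascades: they roll to 0 and the next digit up increments.

0x7100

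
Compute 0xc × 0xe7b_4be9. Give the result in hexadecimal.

Multiply each base-16 digit by 12, carrying:
  9×12 = 108 → write c carry 6
  e×12+6 = 174 → write e carry 10
  b×12+10 = 142 → write e carry 8
  4×12+8 = 56 → write 8 carry 3
  b×12+3 = 135 → write 7 carry 8
  7×12+8 = 92 → write c carry 5
  e×12+5 = 173 → write d carry 10
  remaining carry: a

0xadc78eec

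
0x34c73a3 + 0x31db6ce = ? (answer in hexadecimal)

0x66a2a71

Add column by column in base 16, right to left:
  3+e = 1 carry 1
  a+c+1 = 7 carry 1
  3+6+1 = a
  7+b = 2 carry 1
  c+d+1 = a carry 1
  4+1+1 = 6
  3+3 = 6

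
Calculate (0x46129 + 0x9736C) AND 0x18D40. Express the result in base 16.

Add column by column in base 16, right to left:
  9+C = 5 carry 1
  2+6+1 = 9
  1+3 = 4
  6+7 = D
  4+9 = D
Sum = 0xDD495; now AND with 0x18D40:
  D&1=1, D&8=8, 4&D=4, 9&4=0, 5&0=0

0x18400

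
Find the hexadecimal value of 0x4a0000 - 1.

The trailing 4 digits are 0, so subtracting 1 borrows through: they become F and the next digit up decrements.

0x49ffff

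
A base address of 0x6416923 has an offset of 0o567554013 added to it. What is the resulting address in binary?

0x6416923 = 0b110010000010110100100100011 in binary.
0o567554013 = 0b101110111101101100000001011 in binary.
Add column by column in base 2, right to left:
  1+1 = 0 carry 1
  1+1+1 = 1 carry 1
  0+0+1 = 1
  0+1 = 1
  0+0 = 0
  1+0 = 1
  0+0 = 0
  0+0 = 0
  1+0 = 1
  0+0 = 0
  0+0 = 0
  1+1 = 0 carry 1
  0+1+1 = 0 carry 1
  1+0+1 = 0 carry 1
  1+1+1 = 1 carry 1
  0+1+1 = 0 carry 1
  1+0+1 = 0 carry 1
  0+1+1 = 0 carry 1
  0+1+1 = 0 carry 1
  0+1+1 = 0 carry 1
  0+1+1 = 0 carry 1
  0+0+1 = 1
  1+1 = 0 carry 1
  0+1+1 = 0 carry 1
  0+1+1 = 0 carry 1
  1+0+1 = 0 carry 1
  1+1+1 = 1 carry 1
  final carry 1

0b1100001000000100000100101110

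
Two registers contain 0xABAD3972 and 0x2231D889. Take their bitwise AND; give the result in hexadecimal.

0x22211800

AND each hex digit independently (no carries):
  A&2=2, B&2=2, A&3=2, D&1=1, 3&D=1, 9&8=8, 7&8=0, 2&9=0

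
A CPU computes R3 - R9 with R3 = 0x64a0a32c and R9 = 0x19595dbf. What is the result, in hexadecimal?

Subtract column by column in base 16:
  c-f → d (borrow)
  2-b-1 → 6 (borrow)
  3-d-1 → 5 (borrow)
  a-5-1 → 4
  0-9 → 7 (borrow)
  a-5-1 → 4
  4-9 → b (borrow)
  6-1-1 → 4

0x4b47456d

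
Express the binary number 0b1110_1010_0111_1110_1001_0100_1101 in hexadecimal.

0xEA7E94D

Group the bits into nibbles: 1110 1010 0111 1110 1001 0100 1101 → EA7E94D.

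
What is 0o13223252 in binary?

0b1011010010011010101010

Each octal digit is 3 bits: 1=001 3=011 2=010 2=010 3=011 2=010 5=101 2=010.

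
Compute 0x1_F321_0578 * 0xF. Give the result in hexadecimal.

0x1D3EEF5208

Multiply each base-16 digit by 15, carrying:
  8×15 = 120 → write 8 carry 7
  7×15+7 = 112 → write 0 carry 7
  5×15+7 = 82 → write 2 carry 5
  0×15+5 = 5 → write 5
  1×15 = 15 → write F
  2×15 = 30 → write E carry 1
  3×15+1 = 46 → write E carry 2
  F×15+2 = 227 → write 3 carry 14
  1×15+14 = 29 → write D carry 1
  remaining carry: 1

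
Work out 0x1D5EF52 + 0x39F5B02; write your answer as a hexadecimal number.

0x5754A54

Add column by column in base 16, right to left:
  2+2 = 4
  5+0 = 5
  F+B = A carry 1
  E+5+1 = 4 carry 1
  5+F+1 = 5 carry 1
  D+9+1 = 7 carry 1
  1+3+1 = 5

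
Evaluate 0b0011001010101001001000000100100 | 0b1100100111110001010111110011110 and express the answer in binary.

0b1111101111111001011111110111110

OR bit by bit (1 where either bit is 1):
  0011001010101001001000000100100
| 1100100111110001010111110011110
= 1111101111111001011111110111110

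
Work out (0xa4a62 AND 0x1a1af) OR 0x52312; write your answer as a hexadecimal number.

0x52332

0xa4a62 AND 0x1a1af = 0x00022.
Then OR with 0x52312.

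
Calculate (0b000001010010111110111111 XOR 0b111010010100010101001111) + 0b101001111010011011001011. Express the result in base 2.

First 0b000001010010111110111111 XOR 0b111010010100010101001111 = 0b111011000110101011110000.
Add column by column in base 2, right to left:
  0+1 = 1
  0+1 = 1
  0+0 = 0
  0+1 = 1
  1+0 = 1
  1+0 = 1
  1+1 = 0 carry 1
  1+1+1 = 1 carry 1
  0+0+1 = 1
  1+1 = 0 carry 1
  0+1+1 = 0 carry 1
  1+0+1 = 0 carry 1
  0+0+1 = 1
  1+1 = 0 carry 1
  1+0+1 = 0 carry 1
  0+1+1 = 0 carry 1
  0+1+1 = 0 carry 1
  0+1+1 = 0 carry 1
  1+1+1 = 1 carry 1
  1+0+1 = 0 carry 1
  0+0+1 = 1
  1+1 = 0 carry 1
  1+0+1 = 0 carry 1
  1+1+1 = 1 carry 1
  final carry 1

0b1100101000001000110111011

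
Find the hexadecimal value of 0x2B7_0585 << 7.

0x15B82C280

7 bits is not a whole number of base-16 digits; in binary: 10101101110000010110000101 << 7 = 101011011100000101100001010000000.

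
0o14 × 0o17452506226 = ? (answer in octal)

0o272777513410

Multiply each base-8 digit by 12, carrying:
  6×12 = 72 → write 0 carry 9
  2×12+9 = 33 → write 1 carry 4
  2×12+4 = 28 → write 4 carry 3
  6×12+3 = 75 → write 3 carry 9
  0×12+9 = 9 → write 1 carry 1
  5×12+1 = 61 → write 5 carry 7
  2×12+7 = 31 → write 7 carry 3
  5×12+3 = 63 → write 7 carry 7
  4×12+7 = 55 → write 7 carry 6
  7×12+6 = 90 → write 2 carry 11
  1×12+11 = 23 → write 7 carry 2
  remaining carry: 2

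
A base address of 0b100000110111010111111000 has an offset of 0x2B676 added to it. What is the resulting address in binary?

0b100001100010110001101110

0x2B676 = 0b101011011001110110 in binary.
Add column by column in base 2, right to left:
  0+0 = 0
  0+1 = 1
  0+1 = 1
  1+0 = 1
  1+1 = 0 carry 1
  1+1+1 = 1 carry 1
  1+1+1 = 1 carry 1
  1+0+1 = 0 carry 1
  1+0+1 = 0 carry 1
  0+1+1 = 0 carry 1
  1+1+1 = 1 carry 1
  0+0+1 = 1
  1+1 = 0 carry 1
  1+1+1 = 1 carry 1
  1+0+1 = 0 carry 1
  0+1+1 = 0 carry 1
  1+0+1 = 0 carry 1
  1+1+1 = 1 carry 1
  0+0+1 = 1
  0+0 = 0
  0+0 = 0
  0+0 = 0
  0+0 = 0
  1+0 = 1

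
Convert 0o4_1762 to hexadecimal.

Each octal digit is 3 bits: 4=100 1=001 7=111 6=110 2=010.
Group the bits into nibbles: 0100 0011 1111 0010 → 43f2.

0x43f2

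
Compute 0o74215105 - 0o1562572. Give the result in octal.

Subtract column by column in base 8:
  5-2 → 3
  0-7 → 1 (borrow)
  1-5-1 → 3 (borrow)
  5-2-1 → 2
  1-6 → 3 (borrow)
  2-5-1 → 4 (borrow)
  4-1-1 → 2
  7-0 → 7

0o72432313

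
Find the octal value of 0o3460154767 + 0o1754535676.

Add column by column in base 8, right to left:
  7+6 = 5 carry 1
  6+7+1 = 6 carry 1
  7+6+1 = 6 carry 1
  4+5+1 = 2 carry 1
  5+3+1 = 1 carry 1
  1+5+1 = 7
  0+4 = 4
  6+5 = 3 carry 1
  4+7+1 = 4 carry 1
  3+1+1 = 5

0o5434712665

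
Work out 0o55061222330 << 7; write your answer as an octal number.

0o13214244466000

7 bits is not a whole number of base-8 digits; in binary: 101101000110001010010010011011000 << 7 = 1011010001100010100100100110110000000000.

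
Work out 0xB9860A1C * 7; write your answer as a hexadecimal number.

0x512AA46C4

Multiply each base-16 digit by 7, carrying:
  C×7 = 84 → write 4 carry 5
  1×7+5 = 12 → write C
  A×7 = 70 → write 6 carry 4
  0×7+4 = 4 → write 4
  6×7 = 42 → write A carry 2
  8×7+2 = 58 → write A carry 3
  9×7+3 = 66 → write 2 carry 4
  B×7+4 = 81 → write 1 carry 5
  remaining carry: 5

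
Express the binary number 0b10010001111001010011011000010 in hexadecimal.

Group the bits into nibbles: 0001 0010 0011 1100 1010 0110 1100 0010 → 123CA6C2.

0x123CA6C2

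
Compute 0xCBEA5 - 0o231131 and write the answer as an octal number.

0o2706114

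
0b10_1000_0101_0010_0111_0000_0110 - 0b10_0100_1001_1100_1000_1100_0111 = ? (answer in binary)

Subtract column by column in base 2:
  0-1 → 1 (borrow)
  1-1-1 → 1 (borrow)
  1-1-1 → 1 (borrow)
  0-0-1 → 1 (borrow)
  0-0-1 → 1 (borrow)
  0-0-1 → 1 (borrow)
  0-1-1 → 0 (borrow)
  0-1-1 → 0 (borrow)
  1-0-1 → 0
  1-0 → 1
  1-0 → 1
  0-1 → 1 (borrow)
  0-0-1 → 1 (borrow)
  1-0-1 → 0
  0-1 → 1 (borrow)
  0-1-1 → 0 (borrow)
  1-1-1 → 1 (borrow)
  0-0-1 → 1 (borrow)
  1-0-1 → 0
  0-1 → 1 (borrow)
  0-0-1 → 1 (borrow)
  0-0-1 → 1 (borrow)
  0-1-1 → 0 (borrow)
  1-0-1 → 0
  0-0 → 0
  1-1 → 0

0b1110110101111000111111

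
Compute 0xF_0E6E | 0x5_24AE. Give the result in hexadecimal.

0xF2EEE

OR each hex digit independently (no carries):
  F|5=F, 0|2=2, E|4=E, 6|A=E, E|E=E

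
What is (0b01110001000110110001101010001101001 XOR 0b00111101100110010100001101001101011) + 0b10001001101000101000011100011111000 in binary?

0b11010110001001001110000011011111010

First 0b01110001000110110001101010001101001 XOR 0b00111101100110010100001101001101011 = 0b01001100100000100101100111000000010.
Add column by column in base 2, right to left:
  0+0 = 0
  1+0 = 1
  0+0 = 0
  0+1 = 1
  0+1 = 1
  0+1 = 1
  0+1 = 1
  0+1 = 1
  0+0 = 0
  1+0 = 1
  1+0 = 1
  1+1 = 0 carry 1
  0+1+1 = 0 carry 1
  0+1+1 = 0 carry 1
  1+0+1 = 0 carry 1
  1+0+1 = 0 carry 1
  0+0+1 = 1
  1+0 = 1
  0+1 = 1
  0+0 = 0
  1+1 = 0 carry 1
  0+0+1 = 1
  0+0 = 0
  0+0 = 0
  0+1 = 1
  0+0 = 0
  1+1 = 0 carry 1
  0+1+1 = 0 carry 1
  0+0+1 = 1
  1+0 = 1
  1+1 = 0 carry 1
  0+0+1 = 1
  0+0 = 0
  1+0 = 1
  0+1 = 1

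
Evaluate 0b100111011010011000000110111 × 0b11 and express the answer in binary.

Multiply each base-2 digit by 3, carrying:
  1×3 = 3 → write 1 carry 1
  1×3+1 = 4 → write 0 carry 2
  1×3+2 = 5 → write 1 carry 2
  0×3+2 = 2 → write 0 carry 1
  1×3+1 = 4 → write 0 carry 2
  1×3+2 = 5 → write 1 carry 2
  0×3+2 = 2 → write 0 carry 1
  0×3+1 = 1 → write 1
  0×3 = 0 → write 0
  0×3 = 0 → write 0
  0×3 = 0 → write 0
  0×3 = 0 → write 0
  1×3 = 3 → write 1 carry 1
  1×3+1 = 4 → write 0 carry 2
  0×3+2 = 2 → write 0 carry 1
  0×3+1 = 1 → write 1
  1×3 = 3 → write 1 carry 1
  0×3+1 = 1 → write 1
  1×3 = 3 → write 1 carry 1
  1×3+1 = 4 → write 0 carry 2
  0×3+2 = 2 → write 0 carry 1
  1×3+1 = 4 → write 0 carry 2
  1×3+2 = 5 → write 1 carry 2
  1×3+2 = 5 → write 1 carry 2
  0×3+2 = 2 → write 0 carry 1
  0×3+1 = 1 → write 1
  1×3 = 3 → write 1 carry 1
  remaining carry: 1

0b1110110001111001000010100101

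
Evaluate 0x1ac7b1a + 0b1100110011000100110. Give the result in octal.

0x1ac7b1a = 0o153075432 in octal.
0b1100110011000100110 = 0o1463046 in octal.
Add column by column in base 8, right to left:
  2+6 = 0 carry 1
  3+4+1 = 0 carry 1
  4+0+1 = 5
  5+3 = 0 carry 1
  7+6+1 = 6 carry 1
  0+4+1 = 5
  3+1 = 4
  5+0 = 5
  1+0 = 1

0o154560500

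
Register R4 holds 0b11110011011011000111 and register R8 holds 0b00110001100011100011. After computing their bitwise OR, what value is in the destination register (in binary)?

OR bit by bit (1 where either bit is 1):
  11110011011011000111
| 00110001100011100011
= 11110011111011100111

0b11110011111011100111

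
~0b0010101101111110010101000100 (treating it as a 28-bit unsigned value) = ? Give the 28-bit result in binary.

0b1101010010000001101010111011

Invert each bit: 0010101101111110010101000100 → 1101010010000001101010111011.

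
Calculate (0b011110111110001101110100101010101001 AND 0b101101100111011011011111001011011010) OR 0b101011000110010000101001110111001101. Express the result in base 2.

0b011110111110001101110100101010101001 AND 0b101101100111011011011111001011011010 = 0b001100100110001001010100001010001000.
Then OR with 0b101011000110010000101001110111001101.

0b101111100110011001111101111111001101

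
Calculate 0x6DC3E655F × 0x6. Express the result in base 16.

Multiply each base-16 digit by 6, carrying:
  F×6 = 90 → write A carry 5
  5×6+5 = 35 → write 3 carry 2
  5×6+2 = 32 → write 0 carry 2
  6×6+2 = 38 → write 6 carry 2
  E×6+2 = 86 → write 6 carry 5
  3×6+5 = 23 → write 7 carry 1
  C×6+1 = 73 → write 9 carry 4
  D×6+4 = 82 → write 2 carry 5
  6×6+5 = 41 → write 9 carry 2
  remaining carry: 2

0x292976603A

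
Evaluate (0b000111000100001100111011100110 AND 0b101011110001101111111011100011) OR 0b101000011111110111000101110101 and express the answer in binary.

0b000111000100001100111011100110 AND 0b101011110001101111111011100011 = 0b000011000000001100111011100010.
Then OR with 0b101000011111110111000101110101.

0b101011011111111111111111110111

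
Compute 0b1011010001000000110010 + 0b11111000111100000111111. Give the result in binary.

0b101010011000100001110001

Add column by column in base 2, right to left:
  0+1 = 1
  1+1 = 0 carry 1
  0+1+1 = 0 carry 1
  0+1+1 = 0 carry 1
  1+1+1 = 1 carry 1
  1+1+1 = 1 carry 1
  0+0+1 = 1
  0+0 = 0
  0+0 = 0
  0+0 = 0
  0+0 = 0
  0+1 = 1
  1+1 = 0 carry 1
  0+1+1 = 0 carry 1
  0+1+1 = 0 carry 1
  0+0+1 = 1
  1+0 = 1
  0+0 = 0
  1+1 = 0 carry 1
  1+1+1 = 1 carry 1
  0+1+1 = 0 carry 1
  1+1+1 = 1 carry 1
  0+1+1 = 0 carry 1
  final carry 1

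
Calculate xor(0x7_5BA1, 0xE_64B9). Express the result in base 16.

XOR each hex digit independently (no carries):
  7^E=9, 5^6=3, B^4=F, A^B=1, 1^9=8

0x93F18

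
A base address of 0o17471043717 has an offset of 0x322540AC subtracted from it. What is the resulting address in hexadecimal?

0o17471043717 = 0x7CE447CF in hexadecimal.
Subtract column by column in base 16:
  F-C → 3
  C-A → 2
  7-0 → 7
  4-4 → 0
  4-5 → F (borrow)
  E-2-1 → B
  C-2 → A
  7-3 → 4

0x4ABF0723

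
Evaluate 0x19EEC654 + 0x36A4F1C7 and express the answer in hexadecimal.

0x5093B81B

Add column by column in base 16, right to left:
  4+7 = B
  5+C = 1 carry 1
  6+1+1 = 8
  C+F = B carry 1
  E+4+1 = 3 carry 1
  E+A+1 = 9 carry 1
  9+6+1 = 0 carry 1
  1+3+1 = 5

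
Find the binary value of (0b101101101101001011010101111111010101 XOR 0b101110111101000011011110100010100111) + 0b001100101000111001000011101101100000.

0b1111111001000001001111001011010010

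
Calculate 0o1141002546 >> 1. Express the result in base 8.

1 bits is not a whole number of base-8 digits; in binary: 1001100001000000010101100110 >> 1 = 100110000100000001010110011.

0o460401263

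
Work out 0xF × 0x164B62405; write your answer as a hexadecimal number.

0x14E6AC1C4B

Multiply each base-16 digit by 15, carrying:
  5×15 = 75 → write B carry 4
  0×15+4 = 4 → write 4
  4×15 = 60 → write C carry 3
  2×15+3 = 33 → write 1 carry 2
  6×15+2 = 92 → write C carry 5
  B×15+5 = 170 → write A carry 10
  4×15+10 = 70 → write 6 carry 4
  6×15+4 = 94 → write E carry 5
  1×15+5 = 20 → write 4 carry 1
  remaining carry: 1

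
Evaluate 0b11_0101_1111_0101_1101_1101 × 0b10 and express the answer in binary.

0b11010111110101110111010

Multiply each base-2 digit by 2, carrying:
  1×2 = 2 → write 0 carry 1
  0×2+1 = 1 → write 1
  1×2 = 2 → write 0 carry 1
  1×2+1 = 3 → write 1 carry 1
  1×2+1 = 3 → write 1 carry 1
  0×2+1 = 1 → write 1
  1×2 = 2 → write 0 carry 1
  1×2+1 = 3 → write 1 carry 1
  1×2+1 = 3 → write 1 carry 1
  0×2+1 = 1 → write 1
  1×2 = 2 → write 0 carry 1
  0×2+1 = 1 → write 1
  1×2 = 2 → write 0 carry 1
  1×2+1 = 3 → write 1 carry 1
  1×2+1 = 3 → write 1 carry 1
  1×2+1 = 3 → write 1 carry 1
  1×2+1 = 3 → write 1 carry 1
  0×2+1 = 1 → write 1
  1×2 = 2 → write 0 carry 1
  0×2+1 = 1 → write 1
  1×2 = 2 → write 0 carry 1
  1×2+1 = 3 → write 1 carry 1
  remaining carry: 1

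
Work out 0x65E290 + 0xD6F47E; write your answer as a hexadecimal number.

0x13CD70E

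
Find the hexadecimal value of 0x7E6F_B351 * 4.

Multiply each base-16 digit by 4, carrying:
  1×4 = 4 → write 4
  5×4 = 20 → write 4 carry 1
  3×4+1 = 13 → write D
  B×4 = 44 → write C carry 2
  F×4+2 = 62 → write E carry 3
  6×4+3 = 27 → write B carry 1
  E×4+1 = 57 → write 9 carry 3
  7×4+3 = 31 → write F carry 1
  remaining carry: 1

0x1F9BECD44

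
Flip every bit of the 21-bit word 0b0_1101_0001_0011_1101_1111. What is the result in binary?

0b100101110110000100000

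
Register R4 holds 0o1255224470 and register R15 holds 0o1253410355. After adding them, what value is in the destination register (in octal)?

0o2530635045

Add column by column in base 8, right to left:
  0+5 = 5
  7+5 = 4 carry 1
  4+3+1 = 0 carry 1
  4+0+1 = 5
  2+1 = 3
  2+4 = 6
  5+3 = 0 carry 1
  5+5+1 = 3 carry 1
  2+2+1 = 5
  1+1 = 2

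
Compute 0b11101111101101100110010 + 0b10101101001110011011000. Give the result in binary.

Add column by column in base 2, right to left:
  0+0 = 0
  1+0 = 1
  0+0 = 0
  0+1 = 1
  1+1 = 0 carry 1
  1+0+1 = 0 carry 1
  0+1+1 = 0 carry 1
  0+1+1 = 0 carry 1
  1+0+1 = 0 carry 1
  1+0+1 = 0 carry 1
  0+1+1 = 0 carry 1
  1+1+1 = 1 carry 1
  1+1+1 = 1 carry 1
  0+0+1 = 1
  1+0 = 1
  1+1 = 0 carry 1
  1+0+1 = 0 carry 1
  1+1+1 = 1 carry 1
  1+1+1 = 1 carry 1
  0+0+1 = 1
  1+1 = 0 carry 1
  1+0+1 = 0 carry 1
  1+1+1 = 1 carry 1
  final carry 1

0b110011100111100000001010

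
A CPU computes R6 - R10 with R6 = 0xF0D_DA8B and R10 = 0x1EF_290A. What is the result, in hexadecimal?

0xD1EB181

Subtract column by column in base 16:
  B-A → 1
  8-0 → 8
  A-9 → 1
  D-2 → B
  D-F → E (borrow)
  0-E-1 → 1 (borrow)
  F-1-1 → D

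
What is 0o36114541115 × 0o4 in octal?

0o170462604464

Multiply each base-8 digit by 4, carrying:
  5×4 = 20 → write 4 carry 2
  1×4+2 = 6 → write 6
  1×4 = 4 → write 4
  1×4 = 4 → write 4
  4×4 = 16 → write 0 carry 2
  5×4+2 = 22 → write 6 carry 2
  4×4+2 = 18 → write 2 carry 2
  1×4+2 = 6 → write 6
  1×4 = 4 → write 4
  6×4 = 24 → write 0 carry 3
  3×4+3 = 15 → write 7 carry 1
  remaining carry: 1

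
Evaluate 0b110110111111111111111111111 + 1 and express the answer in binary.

0b110111000000000000000000000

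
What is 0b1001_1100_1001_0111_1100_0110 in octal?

Group the bits in threes: 100 111 001 001 011 111 000 110 → 47113706.

0o47113706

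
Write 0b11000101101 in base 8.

0o3055

Group the bits in threes: 011 000 101 101 → 3055.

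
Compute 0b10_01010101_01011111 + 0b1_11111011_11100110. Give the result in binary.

0b1000101000101000101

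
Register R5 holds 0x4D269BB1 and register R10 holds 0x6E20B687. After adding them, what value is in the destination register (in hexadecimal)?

0xBB475238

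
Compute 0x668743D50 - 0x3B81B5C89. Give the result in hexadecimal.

0x2B058E0C7

Subtract column by column in base 16:
  0-9 → 7 (borrow)
  5-8-1 → C (borrow)
  D-C-1 → 0
  3-5 → E (borrow)
  4-B-1 → 8 (borrow)
  7-1-1 → 5
  8-8 → 0
  6-B → B (borrow)
  6-3-1 → 2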